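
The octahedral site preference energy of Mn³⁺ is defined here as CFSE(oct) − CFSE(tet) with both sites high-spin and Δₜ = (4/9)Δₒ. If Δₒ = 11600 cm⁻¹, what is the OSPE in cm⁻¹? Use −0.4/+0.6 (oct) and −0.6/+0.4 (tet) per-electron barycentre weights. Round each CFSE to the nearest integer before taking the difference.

Mn sits in group 7; removing 3 electrons leaves Mn³⁺ with 7 − 3 = 4 d electrons.
Octahedral (high-spin): t2g^3 e_g^1, CFSE = 3(−0.4) + 1(+0.6) = -0.6Δₒ = -0.6 × 11600 = -6960 cm⁻¹.
Tetrahedral e^2 t2^2 gives -0.4Δₜ = -0.4 × (4/9) × 11600 = -2062 cm⁻¹.
Subtracting, OSPE = -6960 − (-2062) = -4898 cm⁻¹.

-4898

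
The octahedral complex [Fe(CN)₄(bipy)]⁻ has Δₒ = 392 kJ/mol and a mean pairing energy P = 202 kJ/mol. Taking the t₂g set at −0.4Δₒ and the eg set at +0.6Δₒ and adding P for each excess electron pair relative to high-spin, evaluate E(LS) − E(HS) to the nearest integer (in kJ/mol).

-380

Ligand charges: 4×(-1) from CN⁻ and 1×(+0) from bipy sum to -4; with overall charge -1, Fe is +3.
Fe sits in group 8; removing 3 electrons leaves Fe³⁺ with 8 − 3 = 5 d electrons.
High-spin d⁵ fills as t₂g³ eg² with CFSE 3(−0.4) + 2(+0.6) = 0.0Δₒ = 0 kJ/mol.
Low-spin t₂g⁵ eg⁰ gives -2.0Δₒ = -784 kJ/mol, but forming 2 extra pairs costs 2P = 404 kJ/mol, so E(LS) = -784 + 404 = -380 kJ/mol.
Thus E(LS) − E(HS) = -380 kJ/mol.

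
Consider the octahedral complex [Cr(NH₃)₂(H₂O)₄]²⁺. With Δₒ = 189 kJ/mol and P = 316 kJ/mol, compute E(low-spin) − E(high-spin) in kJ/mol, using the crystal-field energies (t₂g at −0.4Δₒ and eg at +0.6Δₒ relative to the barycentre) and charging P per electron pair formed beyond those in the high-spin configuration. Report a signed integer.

Ligand charges: 2×(+0) from NH₃ and 4×(+0) from H₂O sum to +0; with overall charge +2, Cr is +2.
Cr sits in group 6; removing 2 electrons leaves Cr²⁺ with 6 − 2 = 4 d electrons.
In the high-spin limit (t₂g³ eg¹) the orbital term is -0.6Δₒ = -113 kJ/mol, with no excess pairing.
For low-spin the configuration is t₂g⁴ eg⁰: orbital energy -1.6 × 189 = -302 kJ/mol, and 1 additional pair relative to high-spin adds 316 kJ/mol, giving 14 kJ/mol.
Thus E(LS) − E(HS) = 127 kJ/mol.

127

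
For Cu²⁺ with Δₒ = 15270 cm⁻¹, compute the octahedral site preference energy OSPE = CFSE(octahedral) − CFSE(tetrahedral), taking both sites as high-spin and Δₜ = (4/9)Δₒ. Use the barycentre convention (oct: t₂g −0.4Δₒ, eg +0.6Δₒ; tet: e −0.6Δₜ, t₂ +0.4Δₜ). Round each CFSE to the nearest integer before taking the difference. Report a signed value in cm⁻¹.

Cu is in group 11, so Cu²⁺ is d⁹ (11 − 2 = 9).
Octahedral high-spin t₂g⁶ eg³: CFSE = -0.6 × 15270 = -9162 cm⁻¹.
Tetrahedral e⁴ t₂⁵ gives -0.4Δₜ = -0.4 × (4/9) × 15270 = -2715 cm⁻¹.
Subtracting, OSPE = -9162 − (-2715) = -6447 cm⁻¹.

-6447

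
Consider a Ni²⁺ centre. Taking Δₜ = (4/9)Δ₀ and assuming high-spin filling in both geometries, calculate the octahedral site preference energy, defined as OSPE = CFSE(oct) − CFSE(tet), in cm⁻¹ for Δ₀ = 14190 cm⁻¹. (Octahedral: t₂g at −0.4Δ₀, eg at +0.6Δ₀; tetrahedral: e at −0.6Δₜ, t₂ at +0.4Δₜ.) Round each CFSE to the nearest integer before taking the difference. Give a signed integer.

Ni sits in group 10; removing 2 electrons leaves Ni²⁺ with 10 − 2 = 8 d electrons.
Octahedral (high-spin): t₂g⁶ eg², CFSE = 6(−0.4) + 2(+0.6) = -1.2Δ₀ = -1.2 × 14190 = -17028 cm⁻¹.
Tetrahedral: e⁴ t₂⁴, CFSE = 4(−0.6) + 4(+0.4) = -0.8Δₜ = -0.8 × (4/9) × 14190 = -5045 cm⁻¹.
Subtracting, OSPE = -17028 − (-5045) = -11983 cm⁻¹.

-11983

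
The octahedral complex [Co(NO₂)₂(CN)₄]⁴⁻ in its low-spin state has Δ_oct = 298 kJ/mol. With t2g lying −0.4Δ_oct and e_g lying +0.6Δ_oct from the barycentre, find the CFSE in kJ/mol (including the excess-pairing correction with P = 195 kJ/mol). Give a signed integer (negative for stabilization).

-341

Ligand charges: 2×(-1) from NO₂⁻ and 4×(-1) from CN⁻ sum to -6; with overall charge -4, Co is +2.
Co²⁺: group 9, so d-count = 9 − 2 = 7.
The d⁷ electrons fill as t2g^6 e_g^1.
Orbital CFSE = 6(-0.4) + 1(0.6) = -1.8Δ_oct = -1.8 × 298 = -536 kJ/mol.
Relative to high-spin t2g^5 e_g^2 (2 paired), the low-spin configuration has 1 additional pair, contributing +1 × 195 = +195 kJ/mol.
Net CFSE = -536 + 195 = -341 kJ/mol.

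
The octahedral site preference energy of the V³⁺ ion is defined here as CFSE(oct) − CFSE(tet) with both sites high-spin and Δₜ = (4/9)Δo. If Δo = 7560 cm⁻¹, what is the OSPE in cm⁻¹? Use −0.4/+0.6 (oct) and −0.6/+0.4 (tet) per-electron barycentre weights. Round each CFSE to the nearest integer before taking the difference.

-2016

V sits in group 5; removing 3 electrons leaves V³⁺ with 5 − 3 = 2 d electrons.
In an octahedral site d² (HS) is t₂g² eg⁰, giving CFSE(oct) = -0.8Δo = -6048 cm⁻¹.
Tetrahedral: e² t₂⁰, CFSE = 2(−0.6) + 0(+0.4) = -1.2Δₜ = -1.2 × (4/9) × 7560 = -4032 cm⁻¹.
OSPE = CFSE(oct) − CFSE(tet) = -6048 − (-4032) = -2016 cm⁻¹.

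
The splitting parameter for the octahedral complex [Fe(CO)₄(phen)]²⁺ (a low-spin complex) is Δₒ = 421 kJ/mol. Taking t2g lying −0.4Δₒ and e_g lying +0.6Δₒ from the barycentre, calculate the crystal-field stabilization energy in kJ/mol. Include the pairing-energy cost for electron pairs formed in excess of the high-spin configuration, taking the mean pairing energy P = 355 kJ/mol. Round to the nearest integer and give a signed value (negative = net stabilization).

-300

Ligand charges: 4×(+0) from CO and 1×(+0) from phen sum to +0; with overall charge +2, Fe is +2.
Fe²⁺: group 8, so d-count = 8 − 2 = 6.
Configuration: t2g^6 e_g^0.
Orbital CFSE = 6(-0.4) + 0(0.6) = -2.4Δₒ = -2.4 × 421 = -1010 kJ/mol.
Pairing penalty: 3 pairs vs 1 in the high-spin reference → 2 extra × P = 710 kJ/mol.
Combining: -1010 + 710 = -300 kJ/mol.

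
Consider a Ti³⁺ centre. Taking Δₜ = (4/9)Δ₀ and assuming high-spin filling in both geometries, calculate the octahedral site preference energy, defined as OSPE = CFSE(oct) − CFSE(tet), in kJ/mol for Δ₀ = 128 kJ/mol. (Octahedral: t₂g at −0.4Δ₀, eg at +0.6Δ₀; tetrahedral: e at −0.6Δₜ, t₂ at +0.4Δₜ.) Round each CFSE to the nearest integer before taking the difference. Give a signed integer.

-17

Ti is in group 4, so Ti³⁺ is d¹ (4 − 3 = 1).
Octahedral (high-spin): t₂g¹ eg⁰, CFSE = 1(−0.4) + 0(+0.6) = -0.4Δ₀ = -0.4 × 128 = -51 kJ/mol.
In a tetrahedral site the filling is e¹ t₂⁰: CFSE(tet) = -0.6Δₜ = -0.6 × (4/9)(128) = -34 kJ/mol.
OSPE = -51 − (-34) = -17 kJ/mol.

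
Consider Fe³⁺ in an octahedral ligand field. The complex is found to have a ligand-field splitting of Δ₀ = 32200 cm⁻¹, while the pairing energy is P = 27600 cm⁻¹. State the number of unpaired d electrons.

1

Group 8 minus oxidation state +3 gives a d⁵ configuration for Fe³⁺.
Δ₀ > P, so pairing is preferred: the ground state is low-spin.
Configuration: t2g^5 e_g^0.
Unpaired electrons: 1.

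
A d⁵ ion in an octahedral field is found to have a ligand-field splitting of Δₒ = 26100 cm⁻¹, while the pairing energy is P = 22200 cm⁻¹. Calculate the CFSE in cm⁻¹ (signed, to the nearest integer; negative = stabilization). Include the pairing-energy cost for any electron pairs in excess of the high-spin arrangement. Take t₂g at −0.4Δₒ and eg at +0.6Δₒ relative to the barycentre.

Since Δₒ = 26100 cm⁻¹ > P = 22200 cm⁻¹, the complex adopts the low-spin configuration.
Configuration: t₂g⁵ eg⁰.
Orbital CFSE = -2.0Δₒ = -2.0 × 26100 = -52200 cm⁻¹.
Excess pairs vs high-spin: 2 − 0 = 2; pairing cost = +44400 cm⁻¹.
Net CFSE = -52200 + 44400 = -7800 cm⁻¹.

-7800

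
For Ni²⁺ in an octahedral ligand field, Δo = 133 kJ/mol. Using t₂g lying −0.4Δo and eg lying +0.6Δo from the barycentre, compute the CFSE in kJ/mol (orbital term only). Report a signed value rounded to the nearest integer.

Ni²⁺: group 10, so d-count = 10 − 2 = 8.
Electron filling gives t₂g⁶ eg².
The orbital stabilization is -1.2Δo = -1.2 × 133 = -160 kJ/mol.

-160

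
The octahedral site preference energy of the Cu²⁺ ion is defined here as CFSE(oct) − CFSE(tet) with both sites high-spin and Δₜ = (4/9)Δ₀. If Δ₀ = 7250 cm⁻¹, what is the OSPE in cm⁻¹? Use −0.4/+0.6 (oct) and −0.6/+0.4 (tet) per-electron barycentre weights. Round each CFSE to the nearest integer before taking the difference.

-3061

Group 11 minus oxidation state +2 gives a d⁹ configuration for Cu²⁺.
Octahedral (high-spin): t₂g⁶ eg³, CFSE = 6(−0.4) + 3(+0.6) = -0.6Δ₀ = -0.6 × 7250 = -4350 cm⁻¹.
Tetrahedral: e⁴ t₂⁵, CFSE = 4(−0.6) + 5(+0.4) = -0.4Δₜ = -0.4 × (4/9) × 7250 = -1289 cm⁻¹.
OSPE = CFSE(oct) − CFSE(tet) = -4350 − (-1289) = -3061 cm⁻¹.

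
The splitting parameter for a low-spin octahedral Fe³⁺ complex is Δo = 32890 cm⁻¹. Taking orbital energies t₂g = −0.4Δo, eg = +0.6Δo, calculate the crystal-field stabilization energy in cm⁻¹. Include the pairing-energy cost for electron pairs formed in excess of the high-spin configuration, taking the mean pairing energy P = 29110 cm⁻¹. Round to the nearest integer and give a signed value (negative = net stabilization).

-7560

Group 8 minus oxidation state +3 gives a d⁵ configuration for Fe³⁺.
The d⁵ electrons fill as t₂g⁵ eg⁰.
CFSE(orbital) = 5×(-0.4Δo) + 0×(0.6Δo) = -2.0Δo; with Δo = 32890 cm⁻¹ that is -65780 cm⁻¹.
Relative to high-spin t₂g³ eg² (0 paired), the low-spin configuration has 2 additional pairs, contributing +2 × 29110 = +58220 cm⁻¹.
Combining: -65780 + 58220 = -7560 cm⁻¹.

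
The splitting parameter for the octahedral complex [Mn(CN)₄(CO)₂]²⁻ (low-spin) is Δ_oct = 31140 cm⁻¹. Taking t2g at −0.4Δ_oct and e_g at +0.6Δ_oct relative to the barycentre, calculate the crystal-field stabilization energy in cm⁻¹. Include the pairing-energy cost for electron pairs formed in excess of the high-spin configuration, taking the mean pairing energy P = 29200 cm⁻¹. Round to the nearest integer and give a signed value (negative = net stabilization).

Ligand charges: 4×(-1) from CN⁻ and 2×(+0) from CO sum to -4; with overall charge -2, Mn is +2.
Mn²⁺: group 7, so d-count = 7 − 2 = 5.
The d⁵ electrons fill as t2g^5 e_g^0.
The orbital stabilization is -2.0Δ_oct = -2.0 × 31140 = -62280 cm⁻¹.
High-spin d⁵ would be t2g^3 e_g^2 with 0 pairs; low-spin has 2, so 2 excess pairs cost +2P = +58400 cm⁻¹.
Combining: -62280 + 58400 = -3880 cm⁻¹.

-3880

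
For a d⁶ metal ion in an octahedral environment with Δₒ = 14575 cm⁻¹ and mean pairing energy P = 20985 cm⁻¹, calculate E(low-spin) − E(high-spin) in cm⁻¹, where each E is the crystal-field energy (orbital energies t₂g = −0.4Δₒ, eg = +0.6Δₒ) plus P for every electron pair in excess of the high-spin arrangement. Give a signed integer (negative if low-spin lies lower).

In the high-spin limit (t₂g⁴ eg²) the orbital term is -0.4Δₒ = -5830 cm⁻¹, with no excess pairing.
Low-spin t₂g⁶ eg⁰ gives -2.4Δₒ = -34980 cm⁻¹, but forming 2 extra pairs costs 2P = 41970 cm⁻¹, so E(LS) = -34980 + 41970 = 6990 cm⁻¹.
The difference is 6990 − (-5830) = 12820 cm⁻¹, so high-spin lies lower.

12820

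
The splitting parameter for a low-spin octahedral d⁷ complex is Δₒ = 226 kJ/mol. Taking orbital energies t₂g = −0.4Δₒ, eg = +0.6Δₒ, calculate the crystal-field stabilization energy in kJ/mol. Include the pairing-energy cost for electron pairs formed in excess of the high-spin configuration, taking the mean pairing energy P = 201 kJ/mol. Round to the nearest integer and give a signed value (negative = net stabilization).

-206

Configuration: t₂g⁶ eg¹.
The orbital stabilization is -1.8Δₒ = -1.8 × 226 = -407 kJ/mol.
High-spin d⁷ would be t₂g⁵ eg² with 2 pairs; low-spin has 3, so 1 excess pair costs +1P = +201 kJ/mol.
Overall CFSE = -407 + 201 = -206 kJ/mol.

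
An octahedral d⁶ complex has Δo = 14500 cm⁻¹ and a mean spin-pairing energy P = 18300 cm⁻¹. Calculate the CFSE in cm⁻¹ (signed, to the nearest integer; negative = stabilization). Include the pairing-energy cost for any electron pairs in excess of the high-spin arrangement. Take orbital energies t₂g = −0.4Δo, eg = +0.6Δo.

Here Δo < P (14500 < 18300), so the high-spin state is favoured.
Filling d⁶ accordingly: t₂g⁴ eg².
Orbital CFSE = -0.4Δo = -0.4 × 14500 = -5800 cm⁻¹.
High-spin has no excess pairs, so no pairing correction applies.

-5800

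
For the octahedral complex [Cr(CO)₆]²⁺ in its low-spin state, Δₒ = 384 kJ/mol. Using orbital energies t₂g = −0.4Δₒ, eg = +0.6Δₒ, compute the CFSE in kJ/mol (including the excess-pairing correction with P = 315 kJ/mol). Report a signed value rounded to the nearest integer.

CO is neutral, so the +2 overall charge sits on Cr: oxidation state +2.
Cr is in group 6, so Cr²⁺ is d⁴ (6 − 2 = 4).
The d⁴ electrons fill as t₂g⁴ eg⁰.
CFSE(orbital) = 4×(-0.4Δₒ) + 0×(0.6Δₒ) = -1.6Δₒ; with Δₒ = 384 kJ/mol that is -614 kJ/mol.
High-spin d⁴ would be t₂g³ eg¹ with 0 pairs; low-spin has 1, so 1 excess pair costs +1P = +315 kJ/mol.
Overall CFSE = -614 + 315 = -299 kJ/mol.

-299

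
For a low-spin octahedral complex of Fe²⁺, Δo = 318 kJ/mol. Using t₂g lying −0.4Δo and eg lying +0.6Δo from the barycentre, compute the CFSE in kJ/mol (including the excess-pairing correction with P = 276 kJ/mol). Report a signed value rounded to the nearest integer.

Fe is in group 8, so Fe²⁺ is d⁶ (8 − 2 = 6).
Electron filling gives t₂g⁶ eg⁰.
The orbital stabilization is -2.4Δo = -2.4 × 318 = -763 kJ/mol.
Relative to high-spin t₂g⁴ eg² (1 paired), the low-spin configuration has 2 additional pairs, contributing +2 × 276 = +552 kJ/mol.
Net CFSE = -763 + 552 = -211 kJ/mol.

-211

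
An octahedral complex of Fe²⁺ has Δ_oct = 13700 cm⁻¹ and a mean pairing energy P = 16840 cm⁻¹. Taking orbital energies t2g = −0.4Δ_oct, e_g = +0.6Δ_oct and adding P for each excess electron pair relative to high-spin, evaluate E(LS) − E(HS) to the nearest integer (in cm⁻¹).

Fe is in group 8, so Fe²⁺ is d⁶ (8 − 2 = 6).
High-spin d⁶ fills as t2g^4 e_g^2 with CFSE 4(−0.4) + 2(+0.6) = -0.4Δ_oct = -5480 cm⁻¹.
Low-spin: t2g^6 e_g^0, orbital CFSE = -2.4Δ_oct = -32880 cm⁻¹; plus 2 excess pairs × P = +33680 cm⁻¹; total 800 cm⁻¹.
The difference is 800 − (-5480) = 6280 cm⁻¹, so high-spin lies lower.

6280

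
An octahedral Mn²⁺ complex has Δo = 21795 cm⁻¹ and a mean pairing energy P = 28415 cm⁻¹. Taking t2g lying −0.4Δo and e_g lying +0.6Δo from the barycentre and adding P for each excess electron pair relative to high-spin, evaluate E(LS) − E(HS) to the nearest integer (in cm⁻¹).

13240

Mn²⁺: group 7, so d-count = 7 − 2 = 5.
High-spin d⁵ fills as t2g^3 e_g^2 with CFSE 3(−0.4) + 2(+0.6) = 0.0Δo = 0 cm⁻¹.
Low-spin: t2g^5 e_g^0, orbital CFSE = -2.0Δo = -43590 cm⁻¹; plus 2 excess pairs × P = +56830 cm⁻¹; total 13240 cm⁻¹.
Thus E(LS) − E(HS) = 13240 cm⁻¹.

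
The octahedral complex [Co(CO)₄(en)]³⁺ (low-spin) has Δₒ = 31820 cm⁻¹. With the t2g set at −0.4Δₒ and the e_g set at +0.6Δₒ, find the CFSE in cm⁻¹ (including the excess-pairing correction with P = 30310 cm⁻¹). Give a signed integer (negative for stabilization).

-15748

Ligand charges: 4×(+0) from CO and 1×(+0) from en sum to +0; with overall charge +3, Co is +3.
Co³⁺: group 9, so d-count = 9 − 3 = 6.
Electron filling gives t2g^6 e_g^0.
CFSE(orbital) = 6×(-0.4Δₒ) + 0×(0.6Δₒ) = -2.4Δₒ; with Δₒ = 31820 cm⁻¹ that is -76368 cm⁻¹.
Relative to high-spin t2g^4 e_g^2 (1 paired), the low-spin configuration has 2 additional pairs, contributing +2 × 30310 = +60620 cm⁻¹.
Net CFSE = -76368 + 60620 = -15748 cm⁻¹.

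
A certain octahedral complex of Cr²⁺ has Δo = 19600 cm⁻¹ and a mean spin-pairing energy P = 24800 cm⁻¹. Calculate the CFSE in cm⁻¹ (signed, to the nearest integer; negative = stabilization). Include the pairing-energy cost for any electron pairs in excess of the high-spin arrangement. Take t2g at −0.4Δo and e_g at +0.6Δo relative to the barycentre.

Cr²⁺: group 6, so d-count = 6 − 2 = 4.
With Δo < P the complex is high-spin.
Configuration: t2g^3 e_g^1.
Orbital CFSE = -0.6Δo = -0.6 × 19600 = -11760 cm⁻¹.
High-spin has no excess pairs, so no pairing correction applies.

-11760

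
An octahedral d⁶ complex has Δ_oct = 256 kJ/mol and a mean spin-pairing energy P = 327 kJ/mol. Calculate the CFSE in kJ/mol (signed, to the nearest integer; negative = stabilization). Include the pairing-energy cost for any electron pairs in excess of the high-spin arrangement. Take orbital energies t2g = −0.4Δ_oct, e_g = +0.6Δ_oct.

-102

Since Δ_oct = 256 kJ/mol < P = 327 kJ/mol, the complex adopts the high-spin configuration.
That gives t2g^4 e_g^2.
Orbital CFSE = -0.4Δ_oct = -0.4 × 256 = -102 kJ/mol.
High-spin has no excess pairs, so no pairing correction applies.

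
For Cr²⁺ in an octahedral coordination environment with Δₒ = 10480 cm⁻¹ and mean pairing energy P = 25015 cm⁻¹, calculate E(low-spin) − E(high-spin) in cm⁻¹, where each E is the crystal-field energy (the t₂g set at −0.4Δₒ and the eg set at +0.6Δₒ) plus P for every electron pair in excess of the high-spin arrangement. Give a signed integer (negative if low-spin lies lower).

Cr²⁺: group 6, so d-count = 6 − 2 = 4.
High-spin: t₂g³ eg¹, CFSE = -0.6Δₒ = -6288 cm⁻¹.
Low-spin t₂g⁴ eg⁰ gives -1.6Δₒ = -16768 cm⁻¹, but forming 1 extra pair costs 1P = 25015 cm⁻¹, so E(LS) = -16768 + 25015 = 8247 cm⁻¹.
Thus E(LS) − E(HS) = 14535 cm⁻¹.

14535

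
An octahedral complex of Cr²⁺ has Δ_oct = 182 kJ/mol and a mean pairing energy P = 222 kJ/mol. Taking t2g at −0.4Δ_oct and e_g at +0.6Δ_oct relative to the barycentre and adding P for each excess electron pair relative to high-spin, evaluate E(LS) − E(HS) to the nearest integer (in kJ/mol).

Group 6 minus oxidation state +2 gives a d⁴ configuration for Cr²⁺.
In the high-spin limit (t2g^3 e_g^1) the orbital term is -0.6Δ_oct = -109 kJ/mol, with no excess pairing.
For low-spin the configuration is t2g^4 e_g^0: orbital energy -1.6 × 182 = -291 kJ/mol, and 1 additional pair relative to high-spin adds 222 kJ/mol, giving -69 kJ/mol.
E(LS) − E(HS) = -69 − (-109) = 40 kJ/mol.

40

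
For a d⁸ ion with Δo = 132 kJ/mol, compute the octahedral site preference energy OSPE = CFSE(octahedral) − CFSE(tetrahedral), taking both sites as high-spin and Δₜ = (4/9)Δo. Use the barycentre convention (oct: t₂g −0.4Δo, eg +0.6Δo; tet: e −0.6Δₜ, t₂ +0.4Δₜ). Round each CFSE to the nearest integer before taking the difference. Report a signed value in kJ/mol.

In an octahedral site d⁸ (HS) is t2g^6 e_g^2, giving CFSE(oct) = -1.2Δo = -158 kJ/mol.
Tetrahedral: e^4 t2^4, CFSE = 4(−0.6) + 4(+0.4) = -0.8Δₜ = -0.8 × (4/9) × 132 = -47 kJ/mol.
OSPE = -158 − (-47) = -111 kJ/mol.

-111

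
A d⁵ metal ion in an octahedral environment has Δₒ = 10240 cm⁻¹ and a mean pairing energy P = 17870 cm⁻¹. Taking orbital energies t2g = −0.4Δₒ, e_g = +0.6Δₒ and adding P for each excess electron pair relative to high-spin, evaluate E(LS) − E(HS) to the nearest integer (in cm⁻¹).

High-spin: t2g^3 e_g^2, CFSE = 0.0Δₒ = 0 cm⁻¹.
For low-spin the configuration is t2g^5 e_g^0: orbital energy -2.0 × 10240 = -20480 cm⁻¹, and 2 additional pairs relative to high-spin add 35740 cm⁻¹, giving 15260 cm⁻¹.
Thus E(LS) − E(HS) = 15260 cm⁻¹.

15260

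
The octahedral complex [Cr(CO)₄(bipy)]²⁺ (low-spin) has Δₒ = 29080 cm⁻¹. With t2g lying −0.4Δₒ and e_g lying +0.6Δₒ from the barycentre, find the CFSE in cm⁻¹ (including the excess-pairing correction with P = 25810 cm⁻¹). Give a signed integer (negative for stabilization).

Ligand charges: 4×(+0) from CO and 1×(+0) from bipy sum to +0; with overall charge +2, Cr is +2.
Cr²⁺: group 6, so d-count = 6 − 2 = 4.
The d⁴ electrons fill as t2g^4 e_g^0.
Orbital CFSE = 4(-0.4) + 0(0.6) = -1.6Δₒ = -1.6 × 29080 = -46528 cm⁻¹.
Relative to high-spin t2g^3 e_g^1 (0 paired), the low-spin configuration has 1 additional pair, contributing +1 × 25810 = +25810 cm⁻¹.
Combining: -46528 + 25810 = -20718 cm⁻¹.

-20718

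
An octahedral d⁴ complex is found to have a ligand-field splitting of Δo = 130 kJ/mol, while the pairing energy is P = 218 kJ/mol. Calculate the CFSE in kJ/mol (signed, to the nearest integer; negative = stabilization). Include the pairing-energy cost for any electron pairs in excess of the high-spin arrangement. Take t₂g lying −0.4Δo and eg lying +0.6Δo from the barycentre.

-78

Since Δo = 130 kJ/mol < P = 218 kJ/mol, the complex adopts the high-spin configuration.
Configuration: t₂g³ eg¹.
Orbital CFSE = -0.6Δo = -0.6 × 130 = -78 kJ/mol.
High-spin has no excess pairs, so no pairing correction applies.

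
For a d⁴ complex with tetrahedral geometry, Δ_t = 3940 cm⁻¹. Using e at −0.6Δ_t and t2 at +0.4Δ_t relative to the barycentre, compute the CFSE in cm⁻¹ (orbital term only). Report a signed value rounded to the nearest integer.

-1576

Tetrahedral splitting is small, so the complex is high-spin.
Electron filling gives e^2 t2^2.
CFSE(orbital) = 2×(-0.6Δ_t) + 2×(0.4Δ_t) = -0.4Δ_t; with Δ_t = 3940 cm⁻¹ that is -1576 cm⁻¹.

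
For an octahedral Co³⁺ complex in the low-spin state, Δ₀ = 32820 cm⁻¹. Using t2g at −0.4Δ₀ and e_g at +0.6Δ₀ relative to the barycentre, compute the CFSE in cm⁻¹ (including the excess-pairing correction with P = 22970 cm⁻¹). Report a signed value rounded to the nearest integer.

Co sits in group 9; removing 3 electrons leaves Co³⁺ with 9 − 3 = 6 d electrons.
Configuration: t2g^6 e_g^0.
CFSE(orbital) = 6×(-0.4Δ₀) + 0×(0.6Δ₀) = -2.4Δ₀; with Δ₀ = 32820 cm⁻¹ that is -78768 cm⁻¹.
High-spin d⁶ would be t2g^4 e_g^2 with 1 pair; low-spin has 3, so 2 excess pairs cost +2P = +45940 cm⁻¹.
Combining: -78768 + 45940 = -32828 cm⁻¹.

-32828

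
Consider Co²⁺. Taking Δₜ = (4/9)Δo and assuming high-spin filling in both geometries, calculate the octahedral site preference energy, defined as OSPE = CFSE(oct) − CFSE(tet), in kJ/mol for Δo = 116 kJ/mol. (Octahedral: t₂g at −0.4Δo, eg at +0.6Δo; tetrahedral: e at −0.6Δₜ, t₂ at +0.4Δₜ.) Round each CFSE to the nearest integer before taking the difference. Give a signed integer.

-31

Co is in group 9, so Co²⁺ is d⁷ (9 − 2 = 7).
Octahedral (high-spin): t₂g⁵ eg², CFSE = 5(−0.4) + 2(+0.6) = -0.8Δo = -0.8 × 116 = -93 kJ/mol.
Tetrahedral e⁴ t₂³ gives -1.2Δₜ = -1.2 × (4/9) × 116 = -62 kJ/mol.
Subtracting, OSPE = -93 − (-62) = -31 kJ/mol.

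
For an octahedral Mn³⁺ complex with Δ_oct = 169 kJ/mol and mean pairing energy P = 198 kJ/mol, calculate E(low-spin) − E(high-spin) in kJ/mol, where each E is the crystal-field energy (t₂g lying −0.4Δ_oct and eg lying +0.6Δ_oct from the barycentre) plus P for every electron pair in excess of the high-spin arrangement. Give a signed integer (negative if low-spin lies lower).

29

Group 7 minus oxidation state +3 gives a d⁴ configuration for Mn³⁺.
High-spin: t₂g³ eg¹, CFSE = -0.6Δ_oct = -101 kJ/mol.
For low-spin the configuration is t₂g⁴ eg⁰: orbital energy -1.6 × 169 = -270 kJ/mol, and 1 additional pair relative to high-spin adds 198 kJ/mol, giving -72 kJ/mol.
E(LS) − E(HS) = -72 − (-101) = 29 kJ/mol.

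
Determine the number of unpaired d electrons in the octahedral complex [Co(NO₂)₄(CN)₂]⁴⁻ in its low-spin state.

Ligand charges: 4×(-1) from NO₂⁻ and 2×(-1) from CN⁻ sum to -6; with overall charge -4, Co is +2.
Co sits in group 9; removing 2 electrons leaves Co²⁺ with 9 − 2 = 7 d electrons.
Configuration: t₂g⁶ eg¹, giving 1 unpaired electron.

1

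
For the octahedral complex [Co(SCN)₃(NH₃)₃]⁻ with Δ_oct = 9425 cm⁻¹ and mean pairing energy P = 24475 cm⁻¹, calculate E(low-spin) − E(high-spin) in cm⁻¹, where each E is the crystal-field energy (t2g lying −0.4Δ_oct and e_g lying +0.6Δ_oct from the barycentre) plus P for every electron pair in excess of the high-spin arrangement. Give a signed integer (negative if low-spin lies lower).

Ligand charges: 3×(-1) from SCN⁻ and 3×(+0) from NH₃ sum to -3; with overall charge -1, Co is +2.
Co sits in group 9; removing 2 electrons leaves Co²⁺ with 9 − 2 = 7 d electrons.
High-spin d⁷ fills as t2g^5 e_g^2 with CFSE 5(−0.4) + 2(+0.6) = -0.8Δ_oct = -7540 cm⁻¹.
Low-spin t2g^6 e_g^1 gives -1.8Δ_oct = -16965 cm⁻¹, but forming 1 extra pair costs 1P = 24475 cm⁻¹, so E(LS) = -16965 + 24475 = 7510 cm⁻¹.
Thus E(LS) − E(HS) = 15050 cm⁻¹.

15050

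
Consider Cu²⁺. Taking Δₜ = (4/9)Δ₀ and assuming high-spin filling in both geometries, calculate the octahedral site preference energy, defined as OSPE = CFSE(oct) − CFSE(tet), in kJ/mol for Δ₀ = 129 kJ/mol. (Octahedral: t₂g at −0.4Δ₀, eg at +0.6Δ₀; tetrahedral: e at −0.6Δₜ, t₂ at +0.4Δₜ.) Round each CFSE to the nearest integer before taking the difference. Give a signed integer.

Cu²⁺: group 11, so d-count = 11 − 2 = 9.
Octahedral high-spin t2g^6 e_g^3: CFSE = -0.6 × 129 = -77 kJ/mol.
In a tetrahedral site the filling is e^4 t2^5: CFSE(tet) = -0.4Δₜ = -0.4 × (4/9)(129) = -23 kJ/mol.
OSPE = CFSE(oct) − CFSE(tet) = -77 − (-23) = -54 kJ/mol.

-54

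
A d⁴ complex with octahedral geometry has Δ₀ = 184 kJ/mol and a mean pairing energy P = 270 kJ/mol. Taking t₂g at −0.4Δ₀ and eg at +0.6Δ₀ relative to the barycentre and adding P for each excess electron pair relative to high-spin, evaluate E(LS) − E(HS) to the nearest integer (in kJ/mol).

86

High-spin d⁴ fills as t₂g³ eg¹ with CFSE 3(−0.4) + 1(+0.6) = -0.6Δ₀ = -110 kJ/mol.
Low-spin: t₂g⁴ eg⁰, orbital CFSE = -1.6Δ₀ = -294 kJ/mol; plus 1 excess pair × P = +270 kJ/mol; total -24 kJ/mol.
Thus E(LS) − E(HS) = 86 kJ/mol.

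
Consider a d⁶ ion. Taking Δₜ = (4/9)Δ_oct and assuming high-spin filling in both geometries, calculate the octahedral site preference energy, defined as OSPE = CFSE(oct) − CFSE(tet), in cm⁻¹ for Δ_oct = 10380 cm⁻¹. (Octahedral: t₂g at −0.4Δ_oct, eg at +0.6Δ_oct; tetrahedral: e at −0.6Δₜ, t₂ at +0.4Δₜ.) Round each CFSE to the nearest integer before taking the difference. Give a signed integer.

Octahedral high-spin t2g^4 e_g^2: CFSE = -0.4 × 10380 = -4152 cm⁻¹.
Tetrahedral: e^3 t2^3, CFSE = 3(−0.6) + 3(+0.4) = -0.6Δₜ = -0.6 × (4/9) × 10380 = -2768 cm⁻¹.
Subtracting, OSPE = -4152 − (-2768) = -1384 cm⁻¹.

-1384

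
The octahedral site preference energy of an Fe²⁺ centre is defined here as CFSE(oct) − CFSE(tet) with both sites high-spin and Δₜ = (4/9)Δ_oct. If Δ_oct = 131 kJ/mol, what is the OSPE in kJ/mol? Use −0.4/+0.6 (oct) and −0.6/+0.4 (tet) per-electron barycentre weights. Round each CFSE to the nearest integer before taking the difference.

-17

Fe²⁺: group 8, so d-count = 8 − 2 = 6.
Octahedral (high-spin): t2g^4 e_g^2, CFSE = 4(−0.4) + 2(+0.6) = -0.4Δ_oct = -0.4 × 131 = -52 kJ/mol.
Tetrahedral: e^3 t2^3, CFSE = 3(−0.6) + 3(+0.4) = -0.6Δₜ = -0.6 × (4/9) × 131 = -35 kJ/mol.
Subtracting, OSPE = -52 − (-35) = -17 kJ/mol.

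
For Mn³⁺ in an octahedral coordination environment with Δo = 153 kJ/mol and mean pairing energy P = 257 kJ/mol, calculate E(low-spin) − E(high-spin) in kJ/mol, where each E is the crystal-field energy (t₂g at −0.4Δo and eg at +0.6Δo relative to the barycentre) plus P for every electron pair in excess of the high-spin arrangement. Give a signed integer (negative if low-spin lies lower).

Mn³⁺: group 7, so d-count = 7 − 3 = 4.
High-spin d⁴ fills as t₂g³ eg¹ with CFSE 3(−0.4) + 1(+0.6) = -0.6Δo = -92 kJ/mol.
Low-spin t₂g⁴ eg⁰ gives -1.6Δo = -245 kJ/mol, but forming 1 extra pair costs 1P = 257 kJ/mol, so E(LS) = -245 + 257 = 12 kJ/mol.
Thus E(LS) − E(HS) = 104 kJ/mol.

104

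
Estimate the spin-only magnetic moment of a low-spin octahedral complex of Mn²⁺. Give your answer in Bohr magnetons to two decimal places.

Group 7 minus oxidation state +2 gives a d⁵ configuration for Mn²⁺.
Configuration: t2g^5 e_g^0 → 1 unpaired electron.
μ(spin-only) = √[1(1+2)] = √3 ≈ 1.73 Bohr magnetons.

1.73 Bohr magnetons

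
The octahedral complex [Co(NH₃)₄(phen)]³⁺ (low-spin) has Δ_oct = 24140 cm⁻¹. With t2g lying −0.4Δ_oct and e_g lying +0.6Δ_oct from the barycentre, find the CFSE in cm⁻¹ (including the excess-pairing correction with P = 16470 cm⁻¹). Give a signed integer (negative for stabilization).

-24996

Ligand charges: 4×(+0) from NH₃ and 1×(+0) from phen sum to +0; with overall charge +3, Co is +3.
Co is in group 9, so Co³⁺ is d⁶ (9 − 3 = 6).
Electron filling gives t2g^6 e_g^0.
The orbital stabilization is -2.4Δ_oct = -2.4 × 24140 = -57936 cm⁻¹.
Relative to high-spin t2g^4 e_g^2 (1 paired), the low-spin configuration has 2 additional pairs, contributing +2 × 16470 = +32940 cm⁻¹.
Net CFSE = -57936 + 32940 = -24996 cm⁻¹.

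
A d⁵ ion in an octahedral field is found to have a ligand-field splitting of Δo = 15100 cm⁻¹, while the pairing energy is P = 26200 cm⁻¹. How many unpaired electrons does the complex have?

5

Since Δo = 15100 cm⁻¹ < P = 26200 cm⁻¹, the complex adopts the high-spin configuration.
Filling d⁵ accordingly: t₂g³ eg².
Unpaired electrons: 5.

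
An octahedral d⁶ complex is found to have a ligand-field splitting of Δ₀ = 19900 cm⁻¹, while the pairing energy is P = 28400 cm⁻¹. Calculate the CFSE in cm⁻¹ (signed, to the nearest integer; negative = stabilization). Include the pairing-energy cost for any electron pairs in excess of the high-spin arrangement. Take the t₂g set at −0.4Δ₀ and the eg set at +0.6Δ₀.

Δ₀ < P, so pairing is avoided: the ground state is high-spin.
Configuration: t₂g⁴ eg².
Orbital CFSE = -0.4Δ₀ = -0.4 × 19900 = -7960 cm⁻¹.
High-spin has no excess pairs, so no pairing correction applies.

-7960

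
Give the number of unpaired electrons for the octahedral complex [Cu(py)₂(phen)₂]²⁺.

1

Ligand charges: 2×(+0) from py and 2×(+0) from phen sum to +0; with overall charge +2, Cu is +2.
Cu sits in group 11; removing 2 electrons leaves Cu²⁺ with 11 − 2 = 9 d electrons.
Configuration: t2g^6 e_g^3, giving 1 unpaired electron.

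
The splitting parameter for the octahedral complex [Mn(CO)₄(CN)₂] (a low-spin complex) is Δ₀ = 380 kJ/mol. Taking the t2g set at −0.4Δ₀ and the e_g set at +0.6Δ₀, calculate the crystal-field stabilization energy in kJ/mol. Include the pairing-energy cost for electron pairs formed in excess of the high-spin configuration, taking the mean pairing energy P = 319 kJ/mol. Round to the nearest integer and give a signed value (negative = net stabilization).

Ligand charges: 4×(+0) from CO and 2×(-1) from CN⁻ sum to -2; with overall charge +0, Mn is +2.
Group 7 minus oxidation state +2 gives a d⁵ configuration for Mn²⁺.
The d⁵ electrons fill as t2g^5 e_g^0.
CFSE(orbital) = 5×(-0.4Δ₀) + 0×(0.6Δ₀) = -2.0Δ₀; with Δ₀ = 380 kJ/mol that is -760 kJ/mol.
Pairing penalty: 2 pairs vs 0 in the high-spin reference → 2 extra × P = 638 kJ/mol.
Overall CFSE = -760 + 638 = -122 kJ/mol.

-122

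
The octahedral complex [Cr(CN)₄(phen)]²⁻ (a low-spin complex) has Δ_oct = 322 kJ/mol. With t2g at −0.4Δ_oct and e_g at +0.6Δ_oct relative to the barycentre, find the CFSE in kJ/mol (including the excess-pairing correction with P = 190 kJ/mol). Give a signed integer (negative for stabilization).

-325

Ligand charges: 4×(-1) from CN⁻ and 1×(+0) from phen sum to -4; with overall charge -2, Cr is +2.
Cr sits in group 6; removing 2 electrons leaves Cr²⁺ with 6 − 2 = 4 d electrons.
Configuration: t2g^4 e_g^0.
Orbital CFSE = 4(-0.4) + 0(0.6) = -1.6Δ_oct = -1.6 × 322 = -515 kJ/mol.
High-spin d⁴ would be t2g^3 e_g^1 with 0 pairs; low-spin has 1, so 1 excess pair costs +1P = +190 kJ/mol.
Overall CFSE = -515 + 190 = -325 kJ/mol.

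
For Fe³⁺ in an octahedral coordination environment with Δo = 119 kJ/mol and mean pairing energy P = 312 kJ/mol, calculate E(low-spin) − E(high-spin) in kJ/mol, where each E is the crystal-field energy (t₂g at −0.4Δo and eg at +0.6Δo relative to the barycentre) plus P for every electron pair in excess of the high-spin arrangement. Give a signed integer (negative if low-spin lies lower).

386

Fe is in group 8, so Fe³⁺ is d⁵ (8 − 3 = 5).
In the high-spin limit (t₂g³ eg²) the orbital term is 0.0Δo = 0 kJ/mol, with no excess pairing.
Low-spin: t₂g⁵ eg⁰, orbital CFSE = -2.0Δo = -238 kJ/mol; plus 2 excess pairs × P = +624 kJ/mol; total 386 kJ/mol.
Thus E(LS) − E(HS) = 386 kJ/mol.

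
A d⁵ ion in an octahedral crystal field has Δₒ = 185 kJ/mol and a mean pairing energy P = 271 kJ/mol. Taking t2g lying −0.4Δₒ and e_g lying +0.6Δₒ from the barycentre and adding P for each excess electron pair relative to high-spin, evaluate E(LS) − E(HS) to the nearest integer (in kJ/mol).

High-spin: t2g^3 e_g^2, CFSE = 0.0Δₒ = 0 kJ/mol.
Low-spin: t2g^5 e_g^0, orbital CFSE = -2.0Δₒ = -370 kJ/mol; plus 2 excess pairs × P = +542 kJ/mol; total 172 kJ/mol.
Thus E(LS) − E(HS) = 172 kJ/mol.

172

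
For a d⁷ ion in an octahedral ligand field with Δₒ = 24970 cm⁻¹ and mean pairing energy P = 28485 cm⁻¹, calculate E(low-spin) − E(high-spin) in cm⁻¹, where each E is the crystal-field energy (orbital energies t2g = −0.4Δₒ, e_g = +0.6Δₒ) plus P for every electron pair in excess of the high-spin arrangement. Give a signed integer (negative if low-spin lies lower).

High-spin: t2g^5 e_g^2, CFSE = -0.8Δₒ = -19976 cm⁻¹.
Low-spin: t2g^6 e_g^1, orbital CFSE = -1.8Δₒ = -44946 cm⁻¹; plus 1 excess pair × P = +28485 cm⁻¹; total -16461 cm⁻¹.
E(LS) − E(HS) = -16461 − (-19976) = 3515 cm⁻¹.

3515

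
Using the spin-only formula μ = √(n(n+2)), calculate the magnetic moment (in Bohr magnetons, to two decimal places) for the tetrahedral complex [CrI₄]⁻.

3.87 Bohr magnetons

Each I⁻ contributes -1; 4 × (-1) = -4. With overall charge -1, Cr is in the +3 oxidation state.
Cr is in group 6, so Cr³⁺ is d³ (6 − 3 = 3).
Tetrahedral splitting is small, so the complex is high-spin.
Configuration: e^2 t2^1 → 3 unpaired electrons.
μ(spin-only) = √[3(3+2)] = √15 ≈ 3.87 Bohr magnetons.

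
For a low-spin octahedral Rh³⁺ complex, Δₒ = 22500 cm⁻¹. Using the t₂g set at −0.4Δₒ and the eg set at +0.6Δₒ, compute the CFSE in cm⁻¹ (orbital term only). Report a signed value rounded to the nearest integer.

Group 9 minus oxidation state +3 gives a d⁶ configuration for Rh³⁺.
Configuration: t₂g⁶ eg⁰.
Orbital CFSE = 6(-0.4) + 0(0.6) = -2.4Δₒ = -2.4 × 22500 = -54000 cm⁻¹.

-54000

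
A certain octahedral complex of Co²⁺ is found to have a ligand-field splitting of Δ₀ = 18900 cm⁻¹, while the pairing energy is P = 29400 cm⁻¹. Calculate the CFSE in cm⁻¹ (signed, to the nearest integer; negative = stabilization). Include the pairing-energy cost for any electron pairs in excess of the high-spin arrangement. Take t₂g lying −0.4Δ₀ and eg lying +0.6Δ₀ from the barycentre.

-15120

Co is in group 9, so Co²⁺ is d⁷ (9 − 2 = 7).
Here Δ₀ < P (18900 < 29400), so the high-spin state is favoured.
Filling d⁷ accordingly: t₂g⁵ eg².
Orbital CFSE = -0.8Δ₀ = -0.8 × 18900 = -15120 cm⁻¹.
High-spin has no excess pairs, so no pairing correction applies.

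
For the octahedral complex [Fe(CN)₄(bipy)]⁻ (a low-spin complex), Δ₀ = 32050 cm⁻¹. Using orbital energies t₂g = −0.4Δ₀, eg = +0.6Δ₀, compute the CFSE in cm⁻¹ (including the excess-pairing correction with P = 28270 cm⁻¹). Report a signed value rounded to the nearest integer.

Ligand charges: 4×(-1) from CN⁻ and 1×(+0) from bipy sum to -4; with overall charge -1, Fe is +3.
Fe³⁺: group 8, so d-count = 8 − 3 = 5.
Configuration: t₂g⁵ eg⁰.
Orbital CFSE = 5(-0.4) + 0(0.6) = -2.0Δ₀ = -2.0 × 32050 = -64100 cm⁻¹.
Pairing penalty: 2 pairs vs 0 in the high-spin reference → 2 extra × P = 56540 cm⁻¹.
Net CFSE = -64100 + 56540 = -7560 cm⁻¹.

-7560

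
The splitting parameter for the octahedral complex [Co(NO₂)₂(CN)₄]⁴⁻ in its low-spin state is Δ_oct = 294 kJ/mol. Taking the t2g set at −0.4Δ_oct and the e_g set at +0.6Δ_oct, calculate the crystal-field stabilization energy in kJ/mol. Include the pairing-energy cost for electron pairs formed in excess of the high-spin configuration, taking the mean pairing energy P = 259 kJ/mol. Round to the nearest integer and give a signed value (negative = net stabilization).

Ligand charges: 2×(-1) from NO₂⁻ and 4×(-1) from CN⁻ sum to -6; with overall charge -4, Co is +2.
Co²⁺: group 9, so d-count = 9 − 2 = 7.
Electron filling gives t2g^6 e_g^1.
Orbital CFSE = 6(-0.4) + 1(0.6) = -1.8Δ_oct = -1.8 × 294 = -529 kJ/mol.
Pairing penalty: 3 pairs vs 2 in the high-spin reference → 1 extra × P = 259 kJ/mol.
Combining: -529 + 259 = -270 kJ/mol.

-270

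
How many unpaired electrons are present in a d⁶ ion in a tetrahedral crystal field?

4

Tetrahedral fields are weak (Δₜ ≈ 4/9 Δₒ), so electrons fill high-spin.
Configuration: e³ t₂³, giving 4 unpaired electrons.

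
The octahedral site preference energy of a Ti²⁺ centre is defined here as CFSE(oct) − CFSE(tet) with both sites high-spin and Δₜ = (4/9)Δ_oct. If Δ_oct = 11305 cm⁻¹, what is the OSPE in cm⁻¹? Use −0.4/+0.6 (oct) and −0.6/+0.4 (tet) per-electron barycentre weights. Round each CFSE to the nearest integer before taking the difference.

-3015

Ti is in group 4, so Ti²⁺ is d² (4 − 2 = 2).
Octahedral high-spin t₂g² eg⁰: CFSE = -0.8 × 11305 = -9044 cm⁻¹.
Tetrahedral: e² t₂⁰, CFSE = 2(−0.6) + 0(+0.4) = -1.2Δₜ = -1.2 × (4/9) × 11305 = -6029 cm⁻¹.
OSPE = CFSE(oct) − CFSE(tet) = -9044 − (-6029) = -3015 cm⁻¹.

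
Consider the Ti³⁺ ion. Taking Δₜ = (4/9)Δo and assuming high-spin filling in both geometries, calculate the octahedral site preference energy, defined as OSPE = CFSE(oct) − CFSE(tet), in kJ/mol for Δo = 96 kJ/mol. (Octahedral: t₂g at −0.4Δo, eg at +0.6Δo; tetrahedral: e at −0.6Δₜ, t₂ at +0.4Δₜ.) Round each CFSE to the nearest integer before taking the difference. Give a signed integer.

Ti is in group 4, so Ti³⁺ is d¹ (4 − 3 = 1).
Octahedral (high-spin): t₂g¹ eg⁰, CFSE = 1(−0.4) + 0(+0.6) = -0.4Δo = -0.4 × 96 = -38 kJ/mol.
Tetrahedral: e¹ t₂⁰, CFSE = 1(−0.6) + 0(+0.4) = -0.6Δₜ = -0.6 × (4/9) × 96 = -26 kJ/mol.
OSPE = -38 − (-26) = -12 kJ/mol.

-12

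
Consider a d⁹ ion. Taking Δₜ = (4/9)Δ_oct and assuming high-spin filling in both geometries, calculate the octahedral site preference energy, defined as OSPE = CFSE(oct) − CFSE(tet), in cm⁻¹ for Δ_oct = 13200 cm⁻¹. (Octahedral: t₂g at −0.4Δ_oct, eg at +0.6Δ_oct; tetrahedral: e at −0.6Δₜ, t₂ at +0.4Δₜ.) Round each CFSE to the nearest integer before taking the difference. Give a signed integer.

Octahedral (high-spin): t2g^6 e_g^3, CFSE = 6(−0.4) + 3(+0.6) = -0.6Δ_oct = -0.6 × 13200 = -7920 cm⁻¹.
Tetrahedral e^4 t2^5 gives -0.4Δₜ = -0.4 × (4/9) × 13200 = -2347 cm⁻¹.
OSPE = CFSE(oct) − CFSE(tet) = -7920 − (-2347) = -5573 cm⁻¹.

-5573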